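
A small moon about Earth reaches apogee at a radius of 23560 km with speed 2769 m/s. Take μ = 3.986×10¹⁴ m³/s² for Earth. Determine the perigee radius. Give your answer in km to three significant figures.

perigee radius ≈ 6900 km

r_a = 2.356×10⁷ m.
Specific energy ε = v²/2 − μ/r = -1.308×10⁷ J/kg, so a = −μ/(2ε) = 1.523×10⁷ m.
The apsides satisfy r_p + r_a = 2a, so the perigee radius is 2a − r_a = 6.903×10⁶ m = 6902.8 km.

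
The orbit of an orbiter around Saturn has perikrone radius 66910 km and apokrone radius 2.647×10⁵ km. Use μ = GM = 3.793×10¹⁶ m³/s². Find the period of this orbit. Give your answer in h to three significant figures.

Semi-major axis a = (r_p + r_a)/2 = (66910 + 2.6470×10⁵)/2 = 1.6580×10⁵ km = 1.658×10⁸ m.
By Kepler's third law T = 2π√(a³/μ) = 2π × 1.096×10⁴ = 6.888×10⁴ s.
= 19.13 h.

T ≈ 19.1 h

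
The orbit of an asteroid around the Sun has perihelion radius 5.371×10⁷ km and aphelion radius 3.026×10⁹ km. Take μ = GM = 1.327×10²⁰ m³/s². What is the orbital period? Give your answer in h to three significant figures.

Semi-major axis a = (r_p + r_a)/2 = (5.3710×10⁷ + 3.0260×10⁹)/2 = 1.5399×10⁹ km = 1.540×10¹² m.
By Kepler's third law T = 2π√(a³/μ) = 2π × 1.659×10⁸ = 1.042×10⁹ s.
= 2.895×10⁵ h.

T ≈ 290000 h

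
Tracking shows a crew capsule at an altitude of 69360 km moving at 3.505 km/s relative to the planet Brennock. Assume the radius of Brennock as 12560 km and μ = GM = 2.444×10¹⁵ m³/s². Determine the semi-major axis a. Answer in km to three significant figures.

a ≈ 51600 km

r = 12560 + 69360 = 81920 km = 8.192×10⁷ m.
Specific orbital energy ε = v²/2 − μ/r = (3505)²/2 − 2.444×10¹⁵/8.192×10⁷ = -2.369×10⁷ J/kg.
Since ε = −μ/(2a), a = −μ/(2ε) = 5.158×10⁷ m = 51580 km.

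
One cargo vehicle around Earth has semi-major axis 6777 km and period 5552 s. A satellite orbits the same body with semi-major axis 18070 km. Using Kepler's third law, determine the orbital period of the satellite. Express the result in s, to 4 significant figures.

T₂ ≈ 24170 s

Kepler's third law: T² ∝ a³, so T₂ = T₁ (a₂/a₁)^(3/2).
a₂/a₁ = 2.666, (a₂/a₁)^(3/2) = 4.354.
T₂ = 5552 × 4.354 = 24170 s.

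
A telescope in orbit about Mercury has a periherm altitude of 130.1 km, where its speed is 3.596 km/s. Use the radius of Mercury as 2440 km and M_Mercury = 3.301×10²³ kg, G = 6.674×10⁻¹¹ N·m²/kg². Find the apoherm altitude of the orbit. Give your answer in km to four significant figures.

μ = GM = 6.674×10⁻¹¹ × 3.301×10²³ = 2.203×10¹³ m³/s².
r_p = 2440 + 130.1 = 2570.1 km = 2.570×10⁶ m.
Specific energy ε = v²/2 − μ/r = -2.106×10⁶ J/kg, so a = −μ/(2ε) = 5.230×10⁶ m.
The apsides satisfy r_p + r_a = 2a, so the apoherm radius is 2a − r_p = 7.889×10⁶ m = 7889.0 km.
Apoherm altitude = 7889.0 − 2440 = 5449.0 km.

apoherm altitude ≈ 5449 km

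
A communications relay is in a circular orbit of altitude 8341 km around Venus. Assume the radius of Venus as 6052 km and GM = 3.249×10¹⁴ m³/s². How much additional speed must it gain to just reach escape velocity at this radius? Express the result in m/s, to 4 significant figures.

Δv ≈ 1968 m/s

r = 6052 + 8341 = 14393 km = 1.4393×10⁷ m.
Circular speed v_c = √(μ/r) = 4751 m/s.
Escape speed v_esc = √(2μ/r) = √2 × v_c = 6719 m/s.
Δv = v_esc − v_c = 1968 m/s.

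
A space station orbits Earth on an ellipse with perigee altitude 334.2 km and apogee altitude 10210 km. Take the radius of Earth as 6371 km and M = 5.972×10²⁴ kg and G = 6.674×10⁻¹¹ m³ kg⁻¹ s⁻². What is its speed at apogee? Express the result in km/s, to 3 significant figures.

v ≈ 3.72 km/s

μ = GM = 6.674×10⁻¹¹ × 5.972×10²⁴ = 3.986×10¹⁴ m³/s².
r_p = 6371 + 334.2 = 6705.2 km = 6.7052×10⁶ m.
r_a = 6371 + 10210 = 16581 km = 1.6581×10⁷ m.
Semi-major axis a = (r_p + r_a)/2 = 11643 km = 1.164×10⁷ m.
Vis-viva: v² = μ(2/r − 1/a) = 3.986×10¹⁴ × (1.206×10⁻⁷ − 8.589×10⁻⁸) = 1.384×10⁷ m²/s².
v = 3721 m/s = 3.721 km/s.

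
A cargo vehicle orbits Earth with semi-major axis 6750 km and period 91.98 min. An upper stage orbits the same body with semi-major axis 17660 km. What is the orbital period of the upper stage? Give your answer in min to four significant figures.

Kepler's third law: T² ∝ a³, so T₂ = T₁ (a₂/a₁)^(3/2).
a₂/a₁ = 2.616, (a₂/a₁)^(3/2) = 4.232.
T₂ = 91.98 × 4.232 = 389.2 min.

T₂ ≈ 389.2 min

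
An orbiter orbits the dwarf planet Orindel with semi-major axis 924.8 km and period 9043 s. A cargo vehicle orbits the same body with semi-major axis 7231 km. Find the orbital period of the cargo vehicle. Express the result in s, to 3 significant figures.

T₂ ≈ 1.98×10⁵ s

Kepler's third law: T² ∝ a³, so T₂ = T₁ (a₂/a₁)^(3/2).
a₂/a₁ = 7.819, (a₂/a₁)^(3/2) = 21.86.
T₂ = 9043 × 21.86 = 1.977×10⁵ s.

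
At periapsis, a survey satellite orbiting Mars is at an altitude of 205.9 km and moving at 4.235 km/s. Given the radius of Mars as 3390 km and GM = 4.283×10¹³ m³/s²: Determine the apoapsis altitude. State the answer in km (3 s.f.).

apoapsis altitude ≈ 7570 km

r_p = 3390 + 205.9 = 3595.9 km = 3.596×10⁶ m.
Specific energy ε = v²/2 − μ/r = -2.943×10⁶ J/kg, so a = −μ/(2ε) = 7.276×10⁶ m.
The apsides satisfy r_p + r_a = 2a, so the apoapsis radius is 2a − r_p = 1.096×10⁷ m = 10956 km.
Apoapsis altitude = 10956 − 3390 = 7566.4 km.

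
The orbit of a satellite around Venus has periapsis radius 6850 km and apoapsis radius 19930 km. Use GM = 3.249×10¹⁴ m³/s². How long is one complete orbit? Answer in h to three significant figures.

Semi-major axis a = (r_p + r_a)/2 = (6850.0 + 19930)/2 = 13390 km = 1.339×10⁷ m.
By Kepler's third law T = 2π√(a³/μ) = 2π × 2.718×10³ = 1.708×10⁴ s.
= 4.744 h.

T ≈ 4.74 h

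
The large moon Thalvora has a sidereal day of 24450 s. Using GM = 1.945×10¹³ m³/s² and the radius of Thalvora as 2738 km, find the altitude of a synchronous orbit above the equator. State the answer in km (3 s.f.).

A synchronous orbit has period T, so by Kepler's third law a = (μT²/4π²)^(1/3).
μT²/4π² = 1.945×10¹³ × (2.445×10⁴)² / 39.48 = 2.945×10²⁰ m³.
a = 6.653×10⁶ m = 6653.3 km.
Altitude h = a − R = 6653.3 − 2738 = 3915.3 km.

h_sync ≈ 3920 km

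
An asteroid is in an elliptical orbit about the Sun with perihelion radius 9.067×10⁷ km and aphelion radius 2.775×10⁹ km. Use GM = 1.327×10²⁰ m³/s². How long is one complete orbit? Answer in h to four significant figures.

T ≈ 259900 h

Semi-major axis a = (r_p + r_a)/2 = (9.0670×10⁷ + 2.7750×10⁹)/2 = 1.4328×10⁹ km = 1.433×10¹² m.
By Kepler's third law T = 2π√(a³/μ) = 2π × 1.489×10⁸ = 9.355×10⁸ s.
= 2.599×10⁵ h.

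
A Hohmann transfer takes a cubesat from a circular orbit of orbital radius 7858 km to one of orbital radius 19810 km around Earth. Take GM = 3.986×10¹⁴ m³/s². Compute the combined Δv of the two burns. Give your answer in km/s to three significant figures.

Δv_total ≈ 2.51 km/s

r₁ = 7858 km = 7.858×10⁶ m.
r₂ = 19810 km = 1.981×10⁷ m.
Transfer ellipse a_t = (r₁ + r₂)/2 = 1.383×10⁷ m.
At r₁: circular v_c1 = √(μ/r₁) = 7122 m/s; transfer-perigee v_p = √[μ(2/r₁ − 1/a_t)] = 8523 m/s.
Δv₁ = v_p − v_c1 = 1401 m/s.
At r₂: circular v_c2 = √(μ/r₂) = 4486 m/s; transfer-apogee v_a = √[μ(2/r₂ − 1/a_t)] = 3381 m/s.
Δv₂ = v_c2 − v_a = 1105 m/s.
Total Δv = Δv₁ + Δv₂ = 2506 m/s = 2.506 km/s.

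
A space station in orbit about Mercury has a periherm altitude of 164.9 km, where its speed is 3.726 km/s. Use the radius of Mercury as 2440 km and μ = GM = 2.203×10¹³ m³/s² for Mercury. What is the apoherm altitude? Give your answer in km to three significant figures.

r_p = 2440 + 164.9 = 2604.9 km = 2.605×10⁶ m.
Specific energy ε = v²/2 − μ/r = -1.516×10⁶ J/kg, so a = −μ/(2ε) = 7.268×10⁶ m.
The apsides satisfy r_p + r_a = 2a, so the apoherm radius is 2a − r_p = 1.193×10⁷ m = 11931 km.
Apoherm altitude = 11931 − 2440 = 9490.6 km.

apoherm altitude ≈ 9490 km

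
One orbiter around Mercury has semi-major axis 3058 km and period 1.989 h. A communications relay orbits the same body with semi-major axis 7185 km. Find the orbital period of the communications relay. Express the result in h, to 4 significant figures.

Kepler's third law: T² ∝ a³, so T₂ = T₁ (a₂/a₁)^(3/2).
a₂/a₁ = 2.350, (a₂/a₁)^(3/2) = 3.602.
T₂ = 1.989 × 3.602 = 7.163 h.

T₂ ≈ 7.163 h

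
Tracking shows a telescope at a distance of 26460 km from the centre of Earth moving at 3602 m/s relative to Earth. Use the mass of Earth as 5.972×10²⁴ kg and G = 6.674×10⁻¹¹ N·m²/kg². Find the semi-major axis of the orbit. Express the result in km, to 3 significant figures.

μ = GM = 6.674×10⁻¹¹ × 5.972×10²⁴ = 3.986×10¹⁴ m³/s².
r = 2.646×10⁷ m.
Vis-viva rearranged: 1/a = 2/r − v²/μ = 7.559×10⁻⁸ − 3.255×10⁻⁸ = 4.303×10⁻⁸ m⁻¹.
a = 2.324×10⁷ m = 23238 km.

a ≈ 23200 km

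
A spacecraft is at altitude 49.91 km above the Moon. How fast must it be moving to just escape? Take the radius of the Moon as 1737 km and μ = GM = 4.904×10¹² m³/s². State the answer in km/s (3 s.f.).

r = 1737 + 49.91 = 1786.9 km = 1.7869×10⁶ m.
Escape speed v_esc = √(2μ/r) = √(2 × 4.904×10¹² / 1.787×10⁶) = √(5.489×10⁶) = 2343 m/s.
= 2.343 km/s.

v_esc ≈ 2.34 km/s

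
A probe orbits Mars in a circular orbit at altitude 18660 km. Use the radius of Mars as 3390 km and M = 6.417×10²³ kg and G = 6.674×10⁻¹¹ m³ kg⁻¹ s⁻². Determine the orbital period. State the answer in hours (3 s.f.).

μ = GM = 6.674×10⁻¹¹ × 6.417×10²³ = 4.283×10¹³ m³/s².
r = 3390 + 18660 = 22050 km = 2.2050×10⁷ m.
Kepler's third law: T = 2π√(r³/μ) = 2π√((2.205×10⁷)³ / 4.283×10¹³).
r³/μ = 2.503×10⁸ s², so T = 2π × 1.582×10⁴ = 9.941×10⁴ s.
Converting: 9.941×10⁴ s ÷ 3600 = 27.61 hours.

T ≈ 27.6 hours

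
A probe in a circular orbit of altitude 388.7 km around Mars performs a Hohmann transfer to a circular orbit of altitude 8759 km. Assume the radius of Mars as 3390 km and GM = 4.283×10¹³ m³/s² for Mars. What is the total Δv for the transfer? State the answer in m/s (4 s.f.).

Δv_total ≈ 1376 m/s

r₁ = 3390 + 388.7 = 3778.7 km = 3.7787×10⁶ m.
r₂ = 3390 + 8759 = 12149 km = 1.2149×10⁷ m.
Transfer ellipse a_t = (r₁ + r₂)/2 = 7.964×10⁶ m.
At r₁: circular v_c1 = √(μ/r₁) = 3367 m/s; transfer-periapsis v_p = √[μ(2/r₁ − 1/a_t)] = 4158 m/s.
Δv₁ = v_p − v_c1 = 791.6 m/s.
At r₂: circular v_c2 = √(μ/r₂) = 1878 m/s; transfer-apoapsis v_a = √[μ(2/r₂ − 1/a_t)] = 1293 m/s.
Δv₂ = v_c2 − v_a = 584.3 m/s.
Total Δv = Δv₁ + Δv₂ = 1376 m/s.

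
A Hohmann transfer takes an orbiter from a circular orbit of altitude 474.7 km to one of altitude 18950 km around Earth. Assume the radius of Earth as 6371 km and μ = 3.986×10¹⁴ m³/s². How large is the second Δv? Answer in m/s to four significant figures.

r₁ = 6371 + 474.7 = 6845.7 km = 6.8457×10⁶ m.
r₂ = 6371 + 18950 = 25321 km = 2.5321×10⁷ m.
Transfer ellipse a_t = (r₁ + r₂)/2 = 1.608×10⁷ m.
At r₁: circular v_c1 = √(μ/r₁) = 7631 m/s; transfer-perigee v_p = √[μ(2/r₁ − 1/a_t)] = 9574 m/s.
At r₂: circular v_c2 = √(μ/r₂) = 3968 m/s; transfer-apogee v_a = √[μ(2/r₂ − 1/a_t)] = 2589 m/s.
Δv₂ = v_c2 − v_a = 1379 m/s.

Δv ≈ 1379 m/s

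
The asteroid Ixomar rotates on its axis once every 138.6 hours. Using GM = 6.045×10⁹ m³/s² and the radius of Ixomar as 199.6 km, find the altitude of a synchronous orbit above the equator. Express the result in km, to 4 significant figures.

T = 138.6 hours = 4.990×10⁵ s.
A synchronous orbit has period T, so by Kepler's third law a = (μT²/4π²)^(1/3).
μT²/4π² = 6.045×10⁹ × (4.990×10⁵)² / 39.48 = 3.812×10¹⁹ m³.
a = 3.366×10⁶ m = 3365.5 km.
Altitude h = a − R = 3365.5 − 199.6 = 3165.9 km.

h_sync ≈ 3166 km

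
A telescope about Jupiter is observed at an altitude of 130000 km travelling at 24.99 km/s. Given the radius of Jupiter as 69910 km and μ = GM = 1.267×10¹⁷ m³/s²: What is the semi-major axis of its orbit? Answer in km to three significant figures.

r = 69910 + 130000 = 1.9991×10⁵ km = 1.999×10⁸ m.
Specific orbital energy ε = v²/2 − μ/r = (24990)²/2 − 1.267×10¹⁷/1.999×10⁸ = -3.215×10⁸ J/kg.
Since ε = −μ/(2a), a = −μ/(2ε) = 1.970×10⁸ m = 1.9702×10⁵ km.

a ≈ 1.97×10⁵ km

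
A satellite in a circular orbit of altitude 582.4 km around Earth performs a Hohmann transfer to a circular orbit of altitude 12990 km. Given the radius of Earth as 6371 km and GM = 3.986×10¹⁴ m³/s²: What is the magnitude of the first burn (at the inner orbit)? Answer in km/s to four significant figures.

r₁ = 6371 + 582.4 = 6953.4 km = 6.9534×10⁶ m.
r₂ = 6371 + 12990 = 19361 km = 1.9361×10⁷ m.
Transfer ellipse a_t = (r₁ + r₂)/2 = 1.316×10⁷ m.
At r₁: circular v_c1 = √(μ/r₁) = 7571 m/s; transfer-perigee v_p = √[μ(2/r₁ − 1/a_t)] = 9184 m/s.
Δv₁ = v_p − v_c1 = 1613 m/s.
= 1.613 km/s.

Δv ≈ 1.613 km/s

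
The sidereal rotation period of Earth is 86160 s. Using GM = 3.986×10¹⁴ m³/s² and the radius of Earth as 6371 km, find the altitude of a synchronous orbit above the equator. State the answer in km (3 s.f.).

A synchronous orbit has period T, so by Kepler's third law a = (μT²/4π²)^(1/3).
μT²/4π² = 3.986×10¹⁴ × (8.616×10⁴)² / 39.48 = 7.495×10²² m³.
a = 4.216×10⁷ m = 42163 km.
Altitude h = a − R = 42163 − 6371 = 35792 km.

h_sync ≈ 35800 km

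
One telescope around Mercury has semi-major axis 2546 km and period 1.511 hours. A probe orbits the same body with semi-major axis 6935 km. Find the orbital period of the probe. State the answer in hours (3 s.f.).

Kepler's third law: T² ∝ a³, so T₂ = T₁ (a₂/a₁)^(3/2).
a₂/a₁ = 2.724, (a₂/a₁)^(3/2) = 4.496.
T₂ = 1.511 × 4.496 = 6.793 hours.

T₂ ≈ 6.79 hours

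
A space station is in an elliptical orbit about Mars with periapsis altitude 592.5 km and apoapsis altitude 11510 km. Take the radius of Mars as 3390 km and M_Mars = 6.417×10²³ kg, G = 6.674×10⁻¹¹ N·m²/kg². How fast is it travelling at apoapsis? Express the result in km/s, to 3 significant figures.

v ≈ 1.10 km/s

μ = GM = 6.674×10⁻¹¹ × 6.417×10²³ = 4.283×10¹³ m³/s².
r_p = 3390 + 592.5 = 3982.5 km = 3.9825×10⁶ m.
r_a = 3390 + 11510 = 14900 km = 1.4900×10⁷ m.
Semi-major axis a = (r_p + r_a)/2 = 9441.2 km = 9.441×10⁶ m.
Vis-viva: v² = μ(2/r − 1/a) = 4.283×10¹³ × (1.342×10⁻⁷ − 1.059×10⁻⁷) = 1.212×10⁶ m²/s².
v = 1101 m/s = 1.101 km/s.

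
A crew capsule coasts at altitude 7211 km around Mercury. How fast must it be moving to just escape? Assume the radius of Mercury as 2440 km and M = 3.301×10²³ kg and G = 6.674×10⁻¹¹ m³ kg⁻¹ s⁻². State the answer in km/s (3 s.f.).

μ = GM = 6.674×10⁻¹¹ × 3.301×10²³ = 2.203×10¹³ m³/s².
r = 2440 + 7211 = 9651.0 km = 9.6510×10⁶ m.
Escape speed v_esc = √(2μ/r) = √(2 × 2.203×10¹³ / 9.651×10⁶) = √(4.566×10⁶) = 2137 m/s.
= 2.137 km/s.

v_esc ≈ 2.14 km/s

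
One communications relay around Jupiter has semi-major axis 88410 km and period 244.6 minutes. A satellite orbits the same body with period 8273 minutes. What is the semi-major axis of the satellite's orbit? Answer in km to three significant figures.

a₂ ≈ 9.25×10⁵ km

Kepler's third law: a³ ∝ T², so a₂ = a₁ (T₂/T₁)^(2/3).
T₂/T₁ = 33.82, (T₂/T₁)^(2/3) = 10.46.
a₂ = 88410 × 10.46 = 9.246×10⁵ km.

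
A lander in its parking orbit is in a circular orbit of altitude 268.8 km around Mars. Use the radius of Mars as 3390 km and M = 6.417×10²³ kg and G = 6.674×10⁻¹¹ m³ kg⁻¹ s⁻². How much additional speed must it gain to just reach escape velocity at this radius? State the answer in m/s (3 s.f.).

Δv ≈ 1420 m/s

μ = GM = 6.674×10⁻¹¹ × 6.417×10²³ = 4.283×10¹³ m³/s².
r = 3390 + 268.8 = 3658.8 km = 3.6588×10⁶ m.
Circular speed v_c = √(μ/r) = 3421 m/s.
Escape speed v_esc = √(2μ/r) = √2 × v_c = 4838 m/s.
Δv = v_esc − v_c = 1417 m/s.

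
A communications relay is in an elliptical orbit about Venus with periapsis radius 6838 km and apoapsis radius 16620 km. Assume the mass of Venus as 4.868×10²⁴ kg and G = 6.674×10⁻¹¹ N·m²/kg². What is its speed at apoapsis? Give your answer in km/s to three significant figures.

μ = GM = 6.674×10⁻¹¹ × 4.868×10²⁴ = 3.249×10¹⁴ m³/s².
Semi-major axis a = (r_p + r_a)/2 = 11729 km = 1.173×10⁷ m.
Vis-viva: v² = μ(2/r − 1/a) = 3.249×10¹⁴ × (1.203×10⁻⁷ − 8.526×10⁻⁸) = 1.140×10⁷ m²/s².
v = 3376 m/s = 3.376 km/s.

v ≈ 3.38 km/s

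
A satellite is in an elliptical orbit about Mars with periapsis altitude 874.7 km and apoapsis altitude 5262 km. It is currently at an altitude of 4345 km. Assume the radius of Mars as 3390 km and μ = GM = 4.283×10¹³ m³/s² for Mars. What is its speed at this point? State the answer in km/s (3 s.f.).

r_p = 3390 + 874.7 = 4264.7 km = 4.2647×10⁶ m.
r_a = 3390 + 5262 = 8652.0 km = 8.6520×10⁶ m.
r = 3390 + 4345 = 7735.0 km = 7.735×10⁶ m.
Semi-major axis a = (r_p + r_a)/2 = 6458.4 km = 6.458×10⁶ m.
Vis-viva: v² = μ(2/r − 1/a) = 4.283×10¹³ × (2.586×10⁻⁷ − 1.548×10⁻⁷) = 4.443×10⁶ m²/s².
v = 2108 m/s = 2.108 km/s.

v ≈ 2.11 km/s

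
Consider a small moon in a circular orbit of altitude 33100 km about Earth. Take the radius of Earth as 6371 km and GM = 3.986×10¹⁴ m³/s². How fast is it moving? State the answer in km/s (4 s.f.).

r = 6371 + 33100 = 39471 km = 3.9471×10⁷ m.
For a circular orbit v = √(μ/r) = √(3.986×10¹⁴ / 3.947×10⁷) = √(1.010×10⁷) = 3178 m/s.
That is 3.178 km/s.

v ≈ 3.178 km/s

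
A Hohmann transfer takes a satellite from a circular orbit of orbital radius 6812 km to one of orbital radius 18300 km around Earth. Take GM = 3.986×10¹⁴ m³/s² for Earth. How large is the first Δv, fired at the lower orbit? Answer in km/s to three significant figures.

Δv ≈ 1.59 km/s

r₁ = 6812 km = 6.812×10⁶ m.
r₂ = 18300 km = 1.830×10⁷ m.
Transfer ellipse a_t = (r₁ + r₂)/2 = 1.256×10⁷ m.
At r₁: circular v_c1 = √(μ/r₁) = 7649 m/s; transfer-perigee v_p = √[μ(2/r₁ − 1/a_t)] = 9235 m/s.
Δv₁ = v_p − v_c1 = 1585 m/s.
= 1.585 km/s.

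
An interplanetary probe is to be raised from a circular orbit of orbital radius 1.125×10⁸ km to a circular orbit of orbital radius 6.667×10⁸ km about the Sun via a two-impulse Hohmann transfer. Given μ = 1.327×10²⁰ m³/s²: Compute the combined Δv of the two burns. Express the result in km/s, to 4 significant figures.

r₁ = 1.125×10⁸ km = 1.125×10¹¹ m.
r₂ = 6.667×10⁸ km = 6.667×10¹¹ m.
Transfer ellipse a_t = (r₁ + r₂)/2 = 3.896×10¹¹ m.
At r₁: circular v_c1 = √(μ/r₁) = 34340 m/s; transfer-perihelion v_p = √[μ(2/r₁ − 1/a_t)] = 44930 m/s.
Δv₁ = v_p − v_c1 = 10580 m/s.
At r₂: circular v_c2 = √(μ/r₂) = 14110 m/s; transfer-aphelion v_a = √[μ(2/r₂ − 1/a_t)] = 7581 m/s.
Δv₂ = v_c2 − v_a = 6527 m/s.
Total Δv = Δv₁ + Δv₂ = 17110 m/s = 17.11 km/s.

Δv_total ≈ 17.11 km/s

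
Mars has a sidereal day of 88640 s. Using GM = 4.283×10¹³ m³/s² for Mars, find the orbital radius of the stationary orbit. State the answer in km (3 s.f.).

r_sync ≈ 20400 km

A synchronous orbit has period T, so by Kepler's third law a = (μT²/4π²)^(1/3).
μT²/4π² = 4.283×10¹³ × (8.864×10⁴)² / 39.48 = 8.524×10²¹ m³.
a = 2.043×10⁷ m = 20428 km.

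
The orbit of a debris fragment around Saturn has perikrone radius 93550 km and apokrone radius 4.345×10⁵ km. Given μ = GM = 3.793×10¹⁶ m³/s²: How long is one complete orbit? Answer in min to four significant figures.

Semi-major axis a = (r_p + r_a)/2 = (93550 + 4.3450×10⁵)/2 = 2.6402×10⁵ km = 2.640×10⁸ m.
By Kepler's third law T = 2π√(a³/μ) = 2π × 2.203×10⁴ = 1.384×10⁵ s.
= 2307 min.

T ≈ 2307 min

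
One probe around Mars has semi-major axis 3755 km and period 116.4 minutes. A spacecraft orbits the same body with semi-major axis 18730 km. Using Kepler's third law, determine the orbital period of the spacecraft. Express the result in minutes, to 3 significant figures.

T₂ ≈ 1300 minutes

Kepler's third law: T² ∝ a³, so T₂ = T₁ (a₂/a₁)^(3/2).
a₂/a₁ = 4.988, (a₂/a₁)^(3/2) = 11.14.
T₂ = 116.4 × 11.14 = 1297 minutes.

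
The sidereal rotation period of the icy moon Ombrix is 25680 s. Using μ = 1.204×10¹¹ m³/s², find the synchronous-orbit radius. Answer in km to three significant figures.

A synchronous orbit has period T, so by Kepler's third law a = (μT²/4π²)^(1/3).
μT²/4π² = 1.204×10¹¹ × (2.568×10⁴)² / 39.48 = 2.011×10¹⁸ m³.
a = 1.262×10⁶ m = 1262.3 km.

r_sync ≈ 1260 km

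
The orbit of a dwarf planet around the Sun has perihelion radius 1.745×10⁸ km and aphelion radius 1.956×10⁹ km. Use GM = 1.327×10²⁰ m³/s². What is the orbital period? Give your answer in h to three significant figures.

Semi-major axis a = (r_p + r_a)/2 = (1.7450×10⁸ + 1.9560×10⁹)/2 = 1.0652×10⁹ km = 1.065×10¹² m.
By Kepler's third law T = 2π√(a³/μ) = 2π × 9.544×10⁷ = 5.997×10⁸ s.
= 1.666×10⁵ h.

T ≈ 167000 h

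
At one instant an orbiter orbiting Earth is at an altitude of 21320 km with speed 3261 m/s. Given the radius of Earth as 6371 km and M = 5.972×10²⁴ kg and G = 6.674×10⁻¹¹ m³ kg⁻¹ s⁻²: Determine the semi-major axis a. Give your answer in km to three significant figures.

a ≈ 22000 km

μ = GM = 6.674×10⁻¹¹ × 5.972×10²⁴ = 3.986×10¹⁴ m³/s².
r = 6371 + 21320 = 27691 km = 2.769×10⁷ m.
Specific orbital energy ε = v²/2 − μ/r = (3261)²/2 − 3.986×10¹⁴/2.769×10⁷ = -9.076×10⁶ J/kg.
Since ε = −μ/(2a), a = −μ/(2ε) = 2.196×10⁷ m = 21956 km.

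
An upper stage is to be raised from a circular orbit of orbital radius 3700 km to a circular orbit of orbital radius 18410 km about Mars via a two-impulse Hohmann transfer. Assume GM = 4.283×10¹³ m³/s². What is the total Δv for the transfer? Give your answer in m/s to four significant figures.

Δv_total ≈ 1631 m/s

r₁ = 3700 km = 3.700×10⁶ m.
r₂ = 18410 km = 1.841×10⁷ m.
Transfer ellipse a_t = (r₁ + r₂)/2 = 1.106×10⁷ m.
At r₁: circular v_c1 = √(μ/r₁) = 3402 m/s; transfer-periapsis v_p = √[μ(2/r₁ − 1/a_t)] = 4391 m/s.
Δv₁ = v_p − v_c1 = 988.3 m/s.
At r₂: circular v_c2 = √(μ/r₂) = 1525 m/s; transfer-apoapsis v_a = √[μ(2/r₂ − 1/a_t)] = 882.4 m/s.
Δv₂ = v_c2 − v_a = 642.9 m/s.
Total Δv = Δv₁ + Δv₂ = 1631 m/s.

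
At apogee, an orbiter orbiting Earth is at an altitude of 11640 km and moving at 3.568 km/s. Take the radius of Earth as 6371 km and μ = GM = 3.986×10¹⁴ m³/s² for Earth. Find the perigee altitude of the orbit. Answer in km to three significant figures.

perigee altitude ≈ 901 km

r_a = 6371 + 11640 = 18011 km = 1.801×10⁷ m.
Specific energy ε = v²/2 − μ/r = -1.577×10⁷ J/kg, so a = −μ/(2ε) = 1.264×10⁷ m.
The apsides satisfy r_p + r_a = 2a, so the perigee radius is 2a − r_a = 7.272×10⁶ m = 7271.9 km.
Perigee altitude = 7271.9 − 6371 = 900.88 km.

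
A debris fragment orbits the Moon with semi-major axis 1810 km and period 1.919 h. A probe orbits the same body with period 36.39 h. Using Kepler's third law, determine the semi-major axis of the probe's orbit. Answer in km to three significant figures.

Kepler's third law: a³ ∝ T², so a₂ = a₁ (T₂/T₁)^(2/3).
T₂/T₁ = 18.96, (T₂/T₁)^(2/3) = 7.111.
a₂ = 1810 × 7.111 = 12870 km.

a₂ ≈ 12900 km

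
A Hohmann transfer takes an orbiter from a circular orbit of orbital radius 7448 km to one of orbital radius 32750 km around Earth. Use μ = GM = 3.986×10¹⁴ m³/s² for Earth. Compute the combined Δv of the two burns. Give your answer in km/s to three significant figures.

r₁ = 7448 km = 7.448×10⁶ m.
r₂ = 32750 km = 3.275×10⁷ m.
Transfer ellipse a_t = (r₁ + r₂)/2 = 2.010×10⁷ m.
At r₁: circular v_c1 = √(μ/r₁) = 7316 m/s; transfer-perigee v_p = √[μ(2/r₁ − 1/a_t)] = 9338 m/s.
Δv₁ = v_p − v_c1 = 2023 m/s.
At r₂: circular v_c2 = √(μ/r₂) = 3489 m/s; transfer-apogee v_a = √[μ(2/r₂ − 1/a_t)] = 2124 m/s.
Δv₂ = v_c2 − v_a = 1365 m/s.
Total Δv = Δv₁ + Δv₂ = 3388 m/s = 3.388 km/s.

Δv_total ≈ 3.39 km/s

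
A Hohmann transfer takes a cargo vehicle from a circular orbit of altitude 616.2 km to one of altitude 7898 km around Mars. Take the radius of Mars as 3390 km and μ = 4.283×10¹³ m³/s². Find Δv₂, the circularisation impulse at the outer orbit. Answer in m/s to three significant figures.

r₁ = 3390 + 616.2 = 4006.2 km = 4.0062×10⁶ m.
r₂ = 3390 + 7898 = 11288 km = 1.1288×10⁷ m.
Transfer ellipse a_t = (r₁ + r₂)/2 = 7.647×10⁶ m.
At r₁: circular v_c1 = √(μ/r₁) = 3270 m/s; transfer-periapsis v_p = √[μ(2/r₁ − 1/a_t)] = 3973 m/s.
At r₂: circular v_c2 = √(μ/r₂) = 1948 m/s; transfer-apoapsis v_a = √[μ(2/r₂ − 1/a_t)] = 1410 m/s.
Δv₂ = v_c2 − v_a = 538.0 m/s.

Δv ≈ 538 m/s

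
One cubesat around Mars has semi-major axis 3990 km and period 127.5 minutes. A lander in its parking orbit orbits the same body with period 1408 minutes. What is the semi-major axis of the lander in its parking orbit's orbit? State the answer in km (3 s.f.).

Kepler's third law: a³ ∝ T², so a₂ = a₁ (T₂/T₁)^(2/3).
T₂/T₁ = 11.04, (T₂/T₁)^(2/3) = 4.959.
a₂ = 3990 × 4.959 = 19790 km.

a₂ ≈ 19800 km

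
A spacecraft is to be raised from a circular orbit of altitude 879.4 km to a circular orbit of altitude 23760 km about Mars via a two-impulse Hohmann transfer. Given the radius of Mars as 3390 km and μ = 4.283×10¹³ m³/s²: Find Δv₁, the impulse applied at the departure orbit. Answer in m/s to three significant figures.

r₁ = 3390 + 879.4 = 4269.4 km = 4.2694×10⁶ m.
r₂ = 3390 + 23760 = 27150 km = 2.7150×10⁷ m.
Transfer ellipse a_t = (r₁ + r₂)/2 = 1.571×10⁷ m.
At r₁: circular v_c1 = √(μ/r₁) = 3167 m/s; transfer-periapsis v_p = √[μ(2/r₁ − 1/a_t)] = 4164 m/s.
Δv₁ = v_p − v_c1 = 996.5 m/s.

Δv ≈ 997 m/s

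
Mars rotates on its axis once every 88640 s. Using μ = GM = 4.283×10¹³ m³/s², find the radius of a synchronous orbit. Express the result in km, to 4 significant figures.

r_sync ≈ 20430 km

A synchronous orbit has period T, so by Kepler's third law a = (μT²/4π²)^(1/3).
μT²/4π² = 4.283×10¹³ × (8.864×10⁴)² / 39.48 = 8.524×10²¹ m³.
a = 2.043×10⁷ m = 20428 km.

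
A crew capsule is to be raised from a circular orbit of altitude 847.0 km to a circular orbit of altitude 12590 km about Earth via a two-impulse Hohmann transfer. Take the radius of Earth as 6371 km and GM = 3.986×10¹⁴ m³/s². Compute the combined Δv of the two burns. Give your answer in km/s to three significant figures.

r₁ = 6371 + 847.0 = 7218.0 km = 7.2180×10⁶ m.
r₂ = 6371 + 12590 = 18961 km = 1.8961×10⁷ m.
Transfer ellipse a_t = (r₁ + r₂)/2 = 1.309×10⁷ m.
At r₁: circular v_c1 = √(μ/r₁) = 7431 m/s; transfer-perigee v_p = √[μ(2/r₁ − 1/a_t)] = 8944 m/s.
Δv₁ = v_p − v_c1 = 1513 m/s.
At r₂: circular v_c2 = √(μ/r₂) = 4585 m/s; transfer-apogee v_a = √[μ(2/r₂ − 1/a_t)] = 3405 m/s.
Δv₂ = v_c2 − v_a = 1180 m/s.
Total Δv = Δv₁ + Δv₂ = 2693 m/s = 2.693 km/s.

Δv_total ≈ 2.69 km/s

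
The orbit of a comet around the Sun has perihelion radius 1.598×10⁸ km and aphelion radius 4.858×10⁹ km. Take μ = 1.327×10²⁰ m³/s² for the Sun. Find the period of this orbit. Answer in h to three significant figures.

T ≈ 602000 h

Semi-major axis a = (r_p + r_a)/2 = (1.5980×10⁸ + 4.8580×10⁹)/2 = 2.5089×10⁹ km = 2.509×10¹² m.
By Kepler's third law T = 2π√(a³/μ) = 2π × 3.450×10⁸ = 2.168×10⁹ s.
= 6.021×10⁵ h.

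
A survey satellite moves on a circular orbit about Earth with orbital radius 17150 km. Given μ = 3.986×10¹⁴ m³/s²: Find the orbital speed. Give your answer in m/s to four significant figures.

r = 17150 km = 1.715×10⁷ m.
For a circular orbit v = √(μ/r) = √(3.986×10¹⁴ / 1.715×10⁷) = √(2.324×10⁷) = 4821 m/s.

v ≈ 4821 m/s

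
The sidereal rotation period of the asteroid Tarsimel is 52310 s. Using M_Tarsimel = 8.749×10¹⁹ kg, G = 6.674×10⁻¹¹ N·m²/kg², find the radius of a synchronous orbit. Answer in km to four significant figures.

r_sync ≈ 739.7 km

μ = GM = 6.674×10⁻¹¹ × 8.749×10¹⁹ = 5.839×10⁹ m³/s².
A synchronous orbit has period T, so by Kepler's third law a = (μT²/4π²)^(1/3).
μT²/4π² = 5.839×10⁹ × (5.231×10⁴)² / 39.48 = 4.047×10¹⁷ m³.
a = 7.397×10⁵ m = 739.69 km.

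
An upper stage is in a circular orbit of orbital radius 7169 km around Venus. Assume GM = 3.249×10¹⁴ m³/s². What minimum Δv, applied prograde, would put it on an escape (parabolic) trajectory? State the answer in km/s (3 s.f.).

r = 7169 km = 7.169×10⁶ m.
Circular speed v_c = √(μ/r) = 6732 m/s.
Escape speed v_esc = √(2μ/r) = √2 × v_c = 9521 m/s.
Δv = v_esc − v_c = 2788 m/s = 2.788 km/s.

Δv ≈ 2.79 km/s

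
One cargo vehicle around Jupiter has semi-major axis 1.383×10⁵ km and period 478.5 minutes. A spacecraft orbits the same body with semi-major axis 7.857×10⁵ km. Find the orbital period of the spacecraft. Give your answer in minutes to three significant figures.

T₂ ≈ 6480 minutes

Kepler's third law: T² ∝ a³, so T₂ = T₁ (a₂/a₁)^(3/2).
a₂/a₁ = 5.681, (a₂/a₁)^(3/2) = 13.54.
T₂ = 478.5 × 13.54 = 6479 minutes.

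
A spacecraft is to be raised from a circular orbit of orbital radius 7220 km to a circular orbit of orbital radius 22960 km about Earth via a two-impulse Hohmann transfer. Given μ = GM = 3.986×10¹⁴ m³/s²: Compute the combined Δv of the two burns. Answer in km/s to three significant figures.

r₁ = 7220 km = 7.220×10⁶ m.
r₂ = 22960 km = 2.296×10⁷ m.
Transfer ellipse a_t = (r₁ + r₂)/2 = 1.509×10⁷ m.
At r₁: circular v_c1 = √(μ/r₁) = 7430 m/s; transfer-perigee v_p = √[μ(2/r₁ − 1/a_t)] = 9165 m/s.
Δv₁ = v_p − v_c1 = 1735 m/s.
At r₂: circular v_c2 = √(μ/r₂) = 4167 m/s; transfer-apogee v_a = √[μ(2/r₂ − 1/a_t)] = 2882 m/s.
Δv₂ = v_c2 − v_a = 1285 m/s.
Total Δv = Δv₁ + Δv₂ = 3020 m/s = 3.020 km/s.

Δv_total ≈ 3.02 km/s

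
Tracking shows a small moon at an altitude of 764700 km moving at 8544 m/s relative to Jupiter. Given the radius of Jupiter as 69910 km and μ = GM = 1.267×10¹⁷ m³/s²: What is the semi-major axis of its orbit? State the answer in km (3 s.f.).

a ≈ 5.49×10⁵ km

r = 69910 + 764700 = 8.3461×10⁵ km = 8.346×10⁸ m.
Specific orbital energy ε = v²/2 − μ/r = (8544)²/2 − 1.267×10¹⁷/8.346×10⁸ = -1.153×10⁸ J/kg.
Since ε = −μ/(2a), a = −μ/(2ε) = 5.494×10⁸ m = 5.4940×10⁵ km.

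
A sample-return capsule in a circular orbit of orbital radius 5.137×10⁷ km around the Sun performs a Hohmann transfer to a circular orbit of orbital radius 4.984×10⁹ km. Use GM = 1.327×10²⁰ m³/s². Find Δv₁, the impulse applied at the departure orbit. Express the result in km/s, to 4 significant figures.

r₁ = 5.137×10⁷ km = 5.137×10¹⁰ m.
r₂ = 4.984×10⁹ km = 4.984×10¹² m.
Transfer ellipse a_t = (r₁ + r₂)/2 = 2.518×10¹² m.
At r₁: circular v_c1 = √(μ/r₁) = 50830 m/s; transfer-perihelion v_p = √[μ(2/r₁ − 1/a_t)] = 71510 m/s.
Δv₁ = v_p − v_c1 = 20680 m/s.
= 20.68 km/s.

Δv ≈ 20.68 km/s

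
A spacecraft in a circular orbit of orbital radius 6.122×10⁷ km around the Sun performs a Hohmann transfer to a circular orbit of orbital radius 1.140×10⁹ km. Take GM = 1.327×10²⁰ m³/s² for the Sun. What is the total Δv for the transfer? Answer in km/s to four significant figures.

Δv_total ≈ 24.93 km/s

r₁ = 6.122×10⁷ km = 6.122×10¹⁰ m.
r₂ = 1.140×10⁹ km = 1.140×10¹² m.
Transfer ellipse a_t = (r₁ + r₂)/2 = 6.006×10¹¹ m.
At r₁: circular v_c1 = √(μ/r₁) = 46560 m/s; transfer-perihelion v_p = √[μ(2/r₁ − 1/a_t)] = 64140 m/s.
Δv₁ = v_p − v_c1 = 17580 m/s.
At r₂: circular v_c2 = √(μ/r₂) = 10790 m/s; transfer-aphelion v_a = √[μ(2/r₂ − 1/a_t)] = 3445 m/s.
Δv₂ = v_c2 − v_a = 7344 m/s.
Total Δv = Δv₁ + Δv₂ = 24930 m/s = 24.93 km/s.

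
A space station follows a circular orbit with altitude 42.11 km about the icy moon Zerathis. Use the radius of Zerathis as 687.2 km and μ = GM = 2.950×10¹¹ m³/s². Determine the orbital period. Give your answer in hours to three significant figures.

T ≈ 2.00 hours

r = 687.2 + 42.11 = 729.31 km = 7.2931×10⁵ m.
Kepler's third law: T = 2π√(r³/μ) = 2π√((7.293×10⁵)³ / 2.950×10¹¹).
r³/μ = 1.315×10⁶ s², so T = 2π × 1.147×10³ = 7.205×10³ s.
Converting: 7.205×10³ s ÷ 3600 = 2.001 hours.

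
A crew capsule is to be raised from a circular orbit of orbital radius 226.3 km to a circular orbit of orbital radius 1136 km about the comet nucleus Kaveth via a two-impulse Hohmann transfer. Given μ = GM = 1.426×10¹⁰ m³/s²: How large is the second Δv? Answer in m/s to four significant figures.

r₁ = 226.3 km = 2.263×10⁵ m.
r₂ = 1136 km = 1.136×10⁶ m.
Transfer ellipse a_t = (r₁ + r₂)/2 = 6.812×10⁵ m.
At r₁: circular v_c1 = √(μ/r₁) = 251.0 m/s; transfer-periapsis v_p = √[μ(2/r₁ − 1/a_t)] = 324.2 m/s.
At r₂: circular v_c2 = √(μ/r₂) = 112.0 m/s; transfer-apoapsis v_a = √[μ(2/r₂ − 1/a_t)] = 64.58 m/s.
Δv₂ = v_c2 − v_a = 47.46 m/s.

Δv ≈ 47.46 m/s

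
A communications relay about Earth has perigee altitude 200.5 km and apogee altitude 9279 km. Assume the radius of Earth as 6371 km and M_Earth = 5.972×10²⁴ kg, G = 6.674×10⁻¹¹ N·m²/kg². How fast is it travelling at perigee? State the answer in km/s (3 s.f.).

v ≈ 9.24 km/s

μ = GM = 6.674×10⁻¹¹ × 5.972×10²⁴ = 3.986×10¹⁴ m³/s².
r_p = 6371 + 200.5 = 6571.5 km = 6.5715×10⁶ m.
r_a = 6371 + 9279 = 15650 km = 1.5650×10⁷ m.
Semi-major axis a = (r_p + r_a)/2 = 11111 km = 1.111×10⁷ m.
Vis-viva: v² = μ(2/r − 1/a) = 3.986×10¹⁴ × (3.043×10⁻⁷ − 9.000×10⁻⁸) = 8.543×10⁷ m²/s².
v = 9243 m/s = 9.243 km/s.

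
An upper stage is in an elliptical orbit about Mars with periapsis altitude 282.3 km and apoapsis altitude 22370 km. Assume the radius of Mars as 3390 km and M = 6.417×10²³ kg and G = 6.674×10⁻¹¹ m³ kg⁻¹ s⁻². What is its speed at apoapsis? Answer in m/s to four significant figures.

μ = GM = 6.674×10⁻¹¹ × 6.417×10²³ = 4.283×10¹³ m³/s².
r_p = 3390 + 282.3 = 3672.3 km = 3.6723×10⁶ m.
r_a = 3390 + 22370 = 25760 km = 2.5760×10⁷ m.
Semi-major axis a = (r_p + r_a)/2 = 14716 km = 1.472×10⁷ m.
Vis-viva: v² = μ(2/r − 1/a) = 4.283×10¹³ × (7.764×10⁻⁸ − 6.795×10⁻⁸) = 4.149×10⁵ m²/s².
v = 644.1 m/s.

v ≈ 644.1 m/s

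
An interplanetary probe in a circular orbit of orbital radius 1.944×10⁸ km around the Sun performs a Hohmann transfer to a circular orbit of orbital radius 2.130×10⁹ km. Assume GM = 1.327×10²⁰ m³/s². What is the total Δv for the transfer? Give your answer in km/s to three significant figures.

Δv_total ≈ 13.9 km/s

r₁ = 1.944×10⁸ km = 1.944×10¹¹ m.
r₂ = 2.130×10⁹ km = 2.130×10¹² m.
Transfer ellipse a_t = (r₁ + r₂)/2 = 1.162×10¹² m.
At r₁: circular v_c1 = √(μ/r₁) = 26130 m/s; transfer-perihelion v_p = √[μ(2/r₁ − 1/a_t)] = 35370 m/s.
Δv₁ = v_p − v_c1 = 9243 m/s.
At r₂: circular v_c2 = √(μ/r₂) = 7893 m/s; transfer-aphelion v_a = √[μ(2/r₂ − 1/a_t)] = 3228 m/s.
Δv₂ = v_c2 − v_a = 4665 m/s.
Total Δv = Δv₁ + Δv₂ = 13910 m/s = 13.91 km/s.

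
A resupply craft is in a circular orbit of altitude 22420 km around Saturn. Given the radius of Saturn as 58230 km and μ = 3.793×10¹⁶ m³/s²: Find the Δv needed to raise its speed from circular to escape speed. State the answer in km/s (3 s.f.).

r = 58230 + 22420 = 80650 km = 8.0650×10⁷ m.
Circular speed v_c = √(μ/r) = 21690 m/s.
Escape speed v_esc = √(2μ/r) = √2 × v_c = 30670 m/s.
Δv = v_esc − v_c = 8983 m/s = 8.983 km/s.

Δv ≈ 8.98 km/s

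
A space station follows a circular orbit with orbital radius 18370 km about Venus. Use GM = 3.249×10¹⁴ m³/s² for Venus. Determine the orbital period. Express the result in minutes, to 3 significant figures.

T ≈ 457 minutes

r = 18370 km = 1.837×10⁷ m.
Kepler's third law: T = 2π√(r³/μ) = 2π√((1.837×10⁷)³ / 3.249×10¹⁴).
r³/μ = 1.908×10⁷ s², so T = 2π × 4.368×10³ = 2.745×10⁴ s.
Converting: 2.745×10⁴ s ÷ 60.00 = 457.4 minutes.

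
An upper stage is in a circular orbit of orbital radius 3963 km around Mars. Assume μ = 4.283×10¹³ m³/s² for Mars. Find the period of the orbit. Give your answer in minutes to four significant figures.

r = 3963 km = 3.963×10⁶ m.
Kepler's third law: T = 2π√(r³/μ) = 2π√((3.963×10⁶)³ / 4.283×10¹³).
r³/μ = 1.453×10⁶ s², so T = 2π × 1.205×10³ = 7.574×10³ s.
Converting: 7.574×10³ s ÷ 60.00 = 126.2 minutes.

T ≈ 126.2 minutes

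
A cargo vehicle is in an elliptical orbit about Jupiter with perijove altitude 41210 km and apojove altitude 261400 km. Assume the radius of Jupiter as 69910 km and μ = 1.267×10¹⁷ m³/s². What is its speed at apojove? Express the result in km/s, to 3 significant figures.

r_p = 69910 + 41210 = 111120 km = 1.1112×10⁸ m.
r_a = 69910 + 261400 = 331310 km = 3.3131×10⁸ m.
Semi-major axis a = (r_p + r_a)/2 = 2.2122×10⁵ km = 2.212×10⁸ m.
Vis-viva: v² = μ(2/r − 1/a) = 1.267×10¹⁷ × (6.037×10⁻⁹ − 4.520×10⁻⁹) = 1.921×10⁸ m²/s².
v = 13860 m/s = 13.86 km/s.

v ≈ 13.9 km/s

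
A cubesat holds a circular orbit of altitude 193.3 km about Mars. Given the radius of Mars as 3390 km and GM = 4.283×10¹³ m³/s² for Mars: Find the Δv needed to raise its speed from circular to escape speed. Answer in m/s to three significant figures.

r = 3390 + 193.3 = 3583.3 km = 3.5833×10⁶ m.
Circular speed v_c = √(μ/r) = 3457 m/s.
Escape speed v_esc = √(2μ/r) = √2 × v_c = 4889 m/s.
Δv = v_esc − v_c = 1432 m/s.

Δv ≈ 1430 m/s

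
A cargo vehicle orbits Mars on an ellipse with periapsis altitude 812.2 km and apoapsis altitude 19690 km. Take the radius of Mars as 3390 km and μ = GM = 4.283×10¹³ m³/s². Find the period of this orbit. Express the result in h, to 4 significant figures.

r_p = 3390 + 812.2 = 4202.2 km = 4.2022×10⁶ m.
r_a = 3390 + 19690 = 23080 km = 2.3080×10⁷ m.
Semi-major axis a = (r_p + r_a)/2 = (4202.2 + 23080)/2 = 13641 km = 1.364×10⁷ m.
By Kepler's third law T = 2π√(a³/μ) = 2π × 7.698×10³ = 4.837×10⁴ s.
= 13.44 h.

T ≈ 13.44 h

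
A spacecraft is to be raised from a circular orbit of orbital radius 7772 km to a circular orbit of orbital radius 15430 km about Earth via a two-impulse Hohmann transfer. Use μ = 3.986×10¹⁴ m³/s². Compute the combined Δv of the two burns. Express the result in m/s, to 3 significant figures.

Δv_total ≈ 2020 m/s

r₁ = 7772 km = 7.772×10⁶ m.
r₂ = 15430 km = 1.543×10⁷ m.
Transfer ellipse a_t = (r₁ + r₂)/2 = 1.160×10⁷ m.
At r₁: circular v_c1 = √(μ/r₁) = 7161 m/s; transfer-perigee v_p = √[μ(2/r₁ − 1/a_t)] = 8259 m/s.
Δv₁ = v_p − v_c1 = 1098 m/s.
At r₂: circular v_c2 = √(μ/r₂) = 5083 m/s; transfer-apogee v_a = √[μ(2/r₂ − 1/a_t)] = 4160 m/s.
Δv₂ = v_c2 − v_a = 922.5 m/s.
Total Δv = Δv₁ + Δv₂ = 2020 m/s.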